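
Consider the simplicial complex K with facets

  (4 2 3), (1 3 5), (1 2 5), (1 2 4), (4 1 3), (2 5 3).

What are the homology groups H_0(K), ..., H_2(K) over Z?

We work with the vertex ordering 1 < 2 < 3 < 4 < 5. The simplices of K, each written with vertices in increasing order, are:

  0-simplices (5): [1], [2], [3], [4], [5]
  1-simplices (9): [1,2], [1,3], [1,4], [1,5], [2,3], [2,4], [2,5], [3,4], [3,5]
  2-simplices (6): [1,2,4], [1,2,5], [1,3,4], [1,3,5], [2,3,4], [2,3,5]

giving chain groups C_0 ≅ Z^5, C_1 ≅ Z^9, C_2 ≅ Z^6.

The boundary map ∂_1: C_1 → C_0 is given by ∂[p,q] = [q] − [p]. For instance
  ∂[3,4] = [4] − [3].
As a 5×9 matrix over Z this has rank 4, with invariant factors (1,1,1,1).

∂_2: C_2 → C_1 maps a triangle to the signed sum of its edges. For instance
  ∂[1,2,5] = [2,5] − [1,5] + [1,2],
  ∂[1,3,4] = [3,4] − [1,4] + [1,3].
This gives a 9×6 integer matrix of rank 5; reducing to Smith normal form yields diagonal entries (1,1,1,1,1).

From H_k ≅ ker(∂_k) / im(∂_{k+1}) we obtain:

  H_0: rank C_0 − rank ∂_1 = 5 − 4 = 1, and the invariant factors of ∂_1 are all 1, so H_0 = Z.
  H_1: rank ker ∂_1 − rank ∂_2 = (9 − 4) − 5 = 0, and the invariant factors of ∂_2 are all 1, so H_1 = 0.
  H_2: rank ker ∂_2 − rank ∂_3 = (6 − 5) − 0 = 1, and there is no ∂_3, so H_2 = Z.

As a check, the Euler characteristic is 5 − 9 + 6 = 2, which agrees with 1 − 0 + 1 = 2.
(K is a triangulation of the 2-sphere S^2.)

H_0 ≅ Z,  H_1 = 0,  H_2 ≅ Z.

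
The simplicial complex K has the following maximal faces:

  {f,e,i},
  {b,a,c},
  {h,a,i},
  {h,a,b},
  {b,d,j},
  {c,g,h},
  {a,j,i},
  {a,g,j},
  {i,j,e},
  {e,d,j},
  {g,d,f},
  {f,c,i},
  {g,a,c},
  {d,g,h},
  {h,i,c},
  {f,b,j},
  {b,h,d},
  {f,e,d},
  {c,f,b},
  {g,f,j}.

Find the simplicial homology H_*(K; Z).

Order the vertices as a < b < c < d < e < f < g < h < i < j. Listing each simplex with vertices in this order, K has dimension 2 with simplices:

  0-simplices (10): a, b, c, d, e, f, g, h, i, j
  1-simplices (30): ab, ac, ag, ah, ai, aj, bc, bd, bf, bh, bj, cf, cg, ch, ci, de, df, dg, dh, dj, ef, ei, ej, fg, fi, fj, gh, gj, hi, ij
  2-simplices (20): abc, abh, acg, agj, ahi, aij, bcf, bdh, bdj, bfj, cfi, cgh, chi, def, dej, dfg, dgh, efi, eij, fgj

giving chain groups C_0 ≅ Z^10, C_1 ≅ Z^30, C_2 ≅ Z^20.

∂_1: C_1 → C_0 is given by ∂[p,q] = [q] − [p]. For instance
  ∂bc = c − b.
As a 10×30 matrix over Z this has rank 9, with invariant factors (1,1,1,1,1,1,1,1,1).

Boundary ∂_2: C_2 → C_1 maps a triangle to the signed sum of its edges. For instance
  ∂chi = hi − ci + ch,
  ∂bcf = cf − bf + bc.
This gives a 30×20 integer matrix of rank 20; reducing to Smith normal form yields diagonal entries (1,1,1,1,1,1,1,1,1,1,1,1,1,1,1,1,1,1,1,2).

From H_k ≅ ker(∂_k) / im(∂_{k+1}) we obtain:

  H_0: rank C_0 − rank ∂_1 = 10 − 9 = 1, and the invariant factors of ∂_1 are all 1, so H_0 = Z.
  H_1: rank ker ∂_1 − rank ∂_2 = (30 − 9) − 20 = 1, and ∂_2 has invariant factor 2 > 1, so H_1 = Z ⊕ Z/2.
  H_2: rank ker ∂_2 − rank ∂_3 = (20 − 20) − 0 = 0, and there is no ∂_3, so H_2 = 0.

As a check, the Euler characteristic is 10 − 30 + 20 = 0, which agrees with 1 − 1 + 0 = 0.

H_0 ≅ Z,  H_1 ≅ Z ⊕ Z/2,  H_2 = 0.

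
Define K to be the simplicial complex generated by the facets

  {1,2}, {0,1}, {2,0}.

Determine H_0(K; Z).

H_0 = Z.

Fix the vertex order 0 < 1 < 2 and write every simplex with vertices in increasing order. Then dim K = 1 and the simplices of K are:

  0-simplices (3): [0], [1], [2]
  1-simplices (3): [0,1], [0,2], [1,2]

Hence C_0 ≅ Z^3, C_1 ≅ Z^3.

Boundary ∂_1: C_1 → C_0 is given by ∂[p,q] = [q] − [p].
This gives a 3×3 integer matrix of rank 2; reducing to Smith normal form yields diagonal entries (1,1).

From H_k ≅ ker(∂_k) / im(∂_{k+1}) we obtain:

  H_0: rank C_0 − rank ∂_1 = 3 − 2 = 1, and the invariant factors of ∂_1 are all 1, so H_0 = Z.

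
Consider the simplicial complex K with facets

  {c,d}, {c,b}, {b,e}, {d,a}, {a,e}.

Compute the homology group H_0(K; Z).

H_0 = Z.

K has 5 vertices, 5 edges.
rank ∂_0 = 0, rank ∂_1 = 4 ⇒ b_0 = 5 − 0 − 4 = 1; all invariant factors of ∂_1 are 1 so no torsion. So H_0 ≅ Z.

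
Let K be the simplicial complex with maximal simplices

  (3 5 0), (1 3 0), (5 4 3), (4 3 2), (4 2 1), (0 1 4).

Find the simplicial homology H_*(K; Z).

H_0 = Z,  H_1 = Z,  H_2 = 0.

Order the vertices as 0 < 1 < 2 < 3 < 4 < 5. Listing each simplex with vertices in this order, K has dimension 2 with simplices:

  0-simplices (6): [0], [1], [2], [3], [4], [5]
  1-simplices (12): [0,1], [0,3], [0,4], [0,5], [1,2], [1,3], [1,4], [2,3], [2,4], [3,4], [3,5], [4,5]
  2-simplices (6): [0,1,3], [0,1,4], [0,3,5], [1,2,4], [2,3,4], [3,4,5]

so the chain groups are C_0 ≅ Z^6, C_1 ≅ Z^12, C_2 ≅ Z^6.

The boundary map ∂_1: C_1 → C_0 sends each edge [p,q] (with p < q) to q − p. For instance
  ∂[0,5] = [5] − [0].
As a 6×12 matrix over Z this has rank 5, with invariant factors (1,1,1,1,1).

∂_2: C_2 → C_1 sends each 2-simplex [p,q,r] to [q,r] − [p,r] + [p,q]. For instance
  ∂[2,3,4] = [3,4] − [2,4] + [2,3],
  ∂[0,3,5] = [3,5] − [0,5] + [0,3].
This gives a 12×6 integer matrix of rank 6; reducing to Smith normal form yields diagonal entries (1,1,1,1,1,1).

From H_k ≅ ker(∂_k) / im(∂_{k+1}) we obtain:

  H_0: rank C_0 − rank ∂_1 = 6 − 5 = 1, and the invariant factors of ∂_1 are all 1, so H_0 ≅ Z.
  H_1: rank ker ∂_1 − rank ∂_2 = (12 − 5) − 6 = 1, and the invariant factors of ∂_2 are all 1, so H_1 ≅ Z.
  H_2: rank ker ∂_2 − rank ∂_3 = (6 − 6) − 0 = 0, and there is no ∂_3, so H_2 ≅ 0.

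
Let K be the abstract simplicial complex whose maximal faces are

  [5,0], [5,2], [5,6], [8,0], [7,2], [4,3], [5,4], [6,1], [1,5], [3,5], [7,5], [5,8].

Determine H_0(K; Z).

Order the vertices as 0 < 1 < 2 < 3 < 4 < 5 < 6 < 7 < 8. Listing each simplex with vertices in this order, K has dimension 1 with simplices:

  0-simplices (9): [0], [1], [2], [3], [4], [5], [6], [7], [8]
  1-simplices (12): [0,5], [0,8], [1,5], [1,6], [2,5], [2,7], [3,4], [3,5], [4,5], [5,6], [5,7], [5,8]

giving chain groups C_0 ≅ Z^9, C_1 ≅ Z^12.

Boundary ∂_1: C_1 → C_0 sends each edge [p,q] (with p < q) to q − p.
The resulting 9×12 matrix has rank 8, and its Smith normal form has invariant factors (1,1,1,1,1,1,1,1).

From H_k ≅ ker(∂_k) / im(∂_{k+1}) we obtain:

  H_0: rank C_0 − rank ∂_1 = 9 − 8 = 1, and the invariant factors of ∂_1 are all 1, so H_0 ≅ Z.

(K is a triangulation of a wedge of 4 circles.)

H_0 = Z.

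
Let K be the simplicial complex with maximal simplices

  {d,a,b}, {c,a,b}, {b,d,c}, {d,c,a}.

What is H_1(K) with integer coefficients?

H_1 ≅ 0.

Order the vertices as a < b < c < d. Listing each simplex with vertices in this order, K has dimension 2 with simplices:

  0-simplices (4): a, b, c, d
  1-simplices (6): ab, ac, ad, bc, bd, cd
  2-simplices (4): abc, abd, acd, bcd

so the chain groups are C_0 ≅ Z^4, C_1 ≅ Z^6, C_2 ≅ Z^4.

The boundary map ∂_1: C_1 → C_0 is given by ∂[p,q] = [q] − [p]. For instance
  ∂cd = d − c.
The 4×6 boundary matrix has rank 3 and Smith normal form diag(1,1,1).

∂_2: C_2 → C_1 maps a triangle to the signed sum of its edges. For instance
  ∂bcd = cd − bd + bc,
  ∂abd = bd − ad + ab.
The resulting 6×4 matrix has rank 3, and its Smith normal form has invariant factors (1,1,1).

From H_k ≅ ker(∂_k) / im(∂_{k+1}) we obtain:

  H_1: rank ker ∂_1 − rank ∂_2 = (6 − 3) − 3 = 0, and the invariant factors of ∂_2 are all 1, so H_1 = 0.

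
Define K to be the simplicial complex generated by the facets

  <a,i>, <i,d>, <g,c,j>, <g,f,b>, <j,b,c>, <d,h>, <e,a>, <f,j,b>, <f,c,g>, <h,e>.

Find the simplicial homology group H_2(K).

K has 10 vertices, 15 edges, 5 triangles.
rank ∂_2 = 5, rank ∂_3 = 0 ⇒ b_2 = 5 − 5 − 0 = 0. So H_2 ≅ 0.

H_2 ≅ 0.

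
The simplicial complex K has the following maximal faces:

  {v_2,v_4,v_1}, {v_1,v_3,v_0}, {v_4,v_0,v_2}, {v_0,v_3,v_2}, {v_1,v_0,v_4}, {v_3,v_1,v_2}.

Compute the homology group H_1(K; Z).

H_1 = 0.

Take the total order v_0 < v_1 < v_2 < v_3 < v_4 on the vertex set. Then K (dimension 2) consists of the simplices:

  0-simplices (5): [v_0], [v_1], [v_2], [v_3], [v_4]
  1-simplices (9): [v_0,v_1], [v_0,v_2], [v_0,v_3], [v_0,v_4], [v_1,v_2], [v_1,v_3], [v_1,v_4], [v_2,v_3], [v_2,v_4]
  2-simplices (6): [v_0,v_1,v_3], [v_0,v_1,v_4], [v_0,v_2,v_3], [v_0,v_2,v_4], [v_1,v_2,v_3], [v_1,v_2,v_4]

Hence C_0 ≅ Z^5, C_1 ≅ Z^9, C_2 ≅ Z^6.

∂_1: C_1 → C_0 sends each edge [p,q] (with p < q) to q − p. For instance
  ∂[v_1,v_3] = [v_3] − [v_1].
As a 5×9 matrix over Z this has rank 4, with invariant factors (1,1,1,1).

The boundary map ∂_2: C_2 → C_1 acts by ∂[p,q,r] = [q,r] − [p,r] + [p,q]. For instance
  ∂[v_0,v_2,v_3] = [v_2,v_3] − [v_0,v_3] + [v_0,v_2],
  ∂[v_0,v_2,v_4] = [v_2,v_4] − [v_0,v_4] + [v_0,v_2].
The 9×6 boundary matrix has rank 5 and Smith normal form diag(1,1,1,1,1).

From H_k ≅ ker(∂_k) / im(∂_{k+1}) we obtain:

  H_1: rank ker ∂_1 − rank ∂_2 = (9 − 4) − 5 = 0, and the invariant factors of ∂_2 are all 1, so H_1 = 0.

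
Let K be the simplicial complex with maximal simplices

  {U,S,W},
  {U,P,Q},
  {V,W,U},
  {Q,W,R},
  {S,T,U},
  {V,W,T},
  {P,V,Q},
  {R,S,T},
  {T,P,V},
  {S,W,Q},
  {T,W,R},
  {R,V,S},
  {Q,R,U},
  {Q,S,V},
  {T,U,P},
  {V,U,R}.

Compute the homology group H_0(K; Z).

Take the total order P < Q < R < S < T < U < V < W on the vertex set. Then K (dimension 2) consists of the simplices:

  0-simplices (8): P, Q, R, S, T, U, V, W
  1-simplices (24): PQ, PT, PU, PV, QR, QS, QU, QV, QW, RS, RT, RU, RV, RW, ST, SU, SV, SW, TU, TV, TW, UV, UW, VW
  2-simplices (16): PQU, PQV, PTU, PTV, QRU, QRW, QSV, QSW, RST, RSV, RTW, RUV, STU, SUW, TVW, UVW

Hence C_0 ≅ Z^8, C_1 ≅ Z^24, C_2 ≅ Z^16.

∂_1: C_1 → C_0 maps an edge to its endpoints' difference, ∂[p,q] = q − p.
This gives a 8×24 integer matrix of rank 7; reducing to Smith normal form yields diagonal entries (1,1,1,1,1,1,1).

∂_2: C_2 → C_1 maps a triangle to the signed sum of its edges. For instance
  ∂PQV = QV − PV + PQ,
  ∂PTV = TV − PV + PT.
The 24×16 boundary matrix has rank 15 and Smith normal form diag(1,1,1,1,1,1,1,1,1,1,1,1,1,1,1).

Computing H_k = (kernel of ∂_k) / (image of ∂_{k+1}):

  H_0: rank C_0 − rank ∂_1 = 8 − 7 = 1, and the invariant factors of ∂_1 are all 1, so H_0 ≅ Z.

(K is a triangulation of the torus T^2.)

H_0 = Z.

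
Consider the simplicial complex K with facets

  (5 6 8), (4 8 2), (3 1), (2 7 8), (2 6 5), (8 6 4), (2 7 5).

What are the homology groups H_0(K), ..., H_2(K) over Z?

H_0 ≅ Z^2,  H_1 ≅ Z,  H_2 = 0.

Take the total order 1 < 2 < 3 < 4 < 5 < 6 < 7 < 8 on the vertex set. Then K (dimension 2) consists of the simplices:

  0-simplices (8): [1], [2], [3], [4], [5], [6], [7], [8]
  1-simplices (13): [1,3], [2,4], [2,5], [2,6], [2,7], [2,8], [4,6], [4,8], [5,6], [5,7], [5,8], [6,8], [7,8]
  2-simplices (6): [2,4,8], [2,5,6], [2,5,7], [2,7,8], [4,6,8], [5,6,8]

so the chain groups are C_0 ≅ Z^8, C_1 ≅ Z^13, C_2 ≅ Z^6.

∂_1: C_1 → C_0 is given by ∂[p,q] = [q] − [p].
The resulting 8×13 matrix has rank 6, and its Smith normal form has invariant factors (1,1,1,1,1,1).

∂_2: C_2 → C_1 acts by ∂[p,q,r] = [q,r] − [p,r] + [p,q]. For instance
  ∂[2,4,8] = [4,8] − [2,8] + [2,4],
  ∂[2,7,8] = [7,8] − [2,8] + [2,7].
The 13×6 boundary matrix has rank 6 and Smith normal form diag(1,1,1,1,1,1).

Computing H_k = (kernel of ∂_k) / (image of ∂_{k+1}):

  H_0: rank C_0 − rank ∂_1 = 8 − 6 = 2, and the invariant factors of ∂_1 are all 1, so H_0 ≅ Z^2.
  H_1: rank ker ∂_1 − rank ∂_2 = (13 − 6) − 6 = 1, and the invariant factors of ∂_2 are all 1, so H_1 ≅ Z.
  H_2: rank ker ∂_2 − rank ∂_3 = (6 − 6) − 0 = 0, and there is no ∂_3, so H_2 ≅ 0.

As a check, the Euler characteristic is 8 − 13 + 6 = 1, which agrees with 2 − 1 + 0 = 1.
(K is a triangulation of the disjoint union of the 1-simplex and the cylinder S^1 x I.)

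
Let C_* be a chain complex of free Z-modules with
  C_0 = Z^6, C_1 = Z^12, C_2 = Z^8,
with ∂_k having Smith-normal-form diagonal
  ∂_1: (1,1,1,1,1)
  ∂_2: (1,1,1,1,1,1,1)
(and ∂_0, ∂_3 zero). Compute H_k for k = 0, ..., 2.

H_0: b_0 = 6 − 0 − 5 = 1; torsion from ∂_1 factors > 1: none. So H_0 = Z.
H_1: b_1 = 12 − 5 − 7 = 0; torsion from ∂_2 factors > 1: none. So H_1 = 0.
H_2: b_2 = 8 − 7 − 0 = 1; torsion from ∂_3 factors > 1: none. So H_2 = Z.

H_0 = Z,  H_1 = 0,  H_2 = Z.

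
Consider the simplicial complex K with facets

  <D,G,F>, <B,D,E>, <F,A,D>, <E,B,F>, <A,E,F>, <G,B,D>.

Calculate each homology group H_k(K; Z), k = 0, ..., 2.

H_0 ≅ Z,  H_1 ≅ Z,  H_2 = 0.

K has 6 vertices, 12 edges, 6 triangles.
rank ∂_0 = 0, rank ∂_1 = 5 ⇒ b_0 = 6 − 0 − 5 = 1; all invariant factors of ∂_1 are 1 so no torsion. So H_0 ≅ Z.
rank ∂_1 = 5, rank ∂_2 = 6 ⇒ b_1 = 12 − 5 − 6 = 1; all invariant factors of ∂_2 are 1 so no torsion. So H_1 ≅ Z.
rank ∂_2 = 6, rank ∂_3 = 0 ⇒ b_2 = 6 − 6 − 0 = 0. So H_2 ≅ 0.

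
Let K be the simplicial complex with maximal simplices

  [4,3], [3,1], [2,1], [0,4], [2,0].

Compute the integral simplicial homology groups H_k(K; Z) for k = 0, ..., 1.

Order the vertices as 0 < 1 < 2 < 3 < 4. Listing each simplex with vertices in this order, K has dimension 1 with simplices:

  0-simplices (5): [0], [1], [2], [3], [4]
  1-simplices (5): [0,2], [0,4], [1,2], [1,3], [3,4]

giving chain groups C_0 ≅ Z^5, C_1 ≅ Z^5.

The boundary map ∂_1: C_1 → C_0 maps an edge to its endpoints' difference, ∂[p,q] = q − p. For instance
  ∂[1,3] = [3] − [1].
As a 5×5 matrix over Z this has rank 4, with invariant factors (1,1,1,1).

From H_k ≅ ker(∂_k) / im(∂_{k+1}) we obtain:

  H_0: rank C_0 − rank ∂_1 = 5 − 4 = 1, and the invariant factors of ∂_1 are all 1, so H_0 ≅ Z.
  H_1: rank ker ∂_1 − rank ∂_2 = (5 − 4) − 0 = 1, and there is no ∂_2, so H_1 ≅ Z.

As a check, the Euler characteristic is 5 − 5 = 0, which agrees with 1 − 1 = 0.

H_0 ≅ Z,  H_1 ≅ Z.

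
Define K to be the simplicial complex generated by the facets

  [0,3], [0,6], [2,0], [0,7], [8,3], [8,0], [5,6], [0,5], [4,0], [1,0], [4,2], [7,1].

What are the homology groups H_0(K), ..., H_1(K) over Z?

We work with the vertex ordering 0 < 1 < 2 < 3 < 4 < 5 < 6 < 7 < 8. The simplices of K, each written with vertices in increasing order, are:

  0-simplices (9): [0], [1], [2], [3], [4], [5], [6], [7], [8]
  1-simplices (12): [0,1], [0,2], [0,3], [0,4], [0,5], [0,6], [0,7], [0,8], [1,7], [2,4], [3,8], [5,6]

giving chain groups C_0 ≅ Z^9, C_1 ≅ Z^12.

∂_1: C_1 → C_0 is given by ∂[p,q] = [q] − [p].
This gives a 9×12 integer matrix of rank 8; reducing to Smith normal form yields diagonal entries (1,1,1,1,1,1,1,1).

Reading off H_k = ker ∂_k / im ∂_{k+1}:

  H_0: rank C_0 − rank ∂_1 = 9 − 8 = 1, and the invariant factors of ∂_1 are all 1, so H_0 = Z.
  H_1: rank ker ∂_1 − rank ∂_2 = (12 − 8) − 0 = 4, and there is no ∂_2, so H_1 = Z^4.

(K is a triangulation of a wedge of 4 circles.)

H_0 = Z,  H_1 = Z^4.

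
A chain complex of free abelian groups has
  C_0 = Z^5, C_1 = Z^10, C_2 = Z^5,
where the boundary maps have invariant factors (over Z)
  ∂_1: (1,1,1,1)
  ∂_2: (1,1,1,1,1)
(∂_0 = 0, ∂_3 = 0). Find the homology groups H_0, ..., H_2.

H_0 = Z,  H_1 = Z,  H_2 = 0.

H_0: b_0 = 5 − 0 − 4 = 1; torsion from ∂_1 factors > 1: none. So H_0 = Z.
H_1: b_1 = 10 − 4 − 5 = 1; torsion from ∂_2 factors > 1: none. So H_1 = Z.
H_2: b_2 = 5 − 5 − 0 = 0; torsion from ∂_3 factors > 1: none. So H_2 = 0.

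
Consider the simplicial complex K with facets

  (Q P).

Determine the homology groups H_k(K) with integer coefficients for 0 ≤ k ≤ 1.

Fix the vertex order P < Q and write every simplex with vertices in increasing order. Then dim K = 1 and the simplices of K are:

  0-simplices (2): P, Q
  1-simplices (1): PQ

so the chain groups are C_0 ≅ Z^2, C_1 ≅ Z^1.

Boundary ∂_1: C_1 → C_0 sends each edge [p,q] (with p < q) to q − p. For instance
  ∂PQ = Q − P.
The resulting 2×1 matrix has rank 1, and its Smith normal form has invariant factors (1).

Reading off H_k = ker ∂_k / im ∂_{k+1}:

  H_0: rank C_0 − rank ∂_1 = 2 − 1 = 1, and the invariant factors of ∂_1 are all 1, so H_0 ≅ Z.
  H_1: rank ker ∂_1 − rank ∂_2 = (1 − 1) − 0 = 0, and there is no ∂_2, so H_1 ≅ 0.

H_0 ≅ Z,  H_1 = 0.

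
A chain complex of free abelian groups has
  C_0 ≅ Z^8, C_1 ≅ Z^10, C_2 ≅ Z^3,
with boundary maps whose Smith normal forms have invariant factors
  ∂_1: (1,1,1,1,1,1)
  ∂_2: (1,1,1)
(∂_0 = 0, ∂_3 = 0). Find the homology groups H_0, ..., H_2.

H_0: b_0 = 8 − 0 − 6 = 2; torsion from ∂_1 factors > 1: none. So H_0 = Z^2.
H_1: b_1 = 10 − 6 − 3 = 1; torsion from ∂_2 factors > 1: none. So H_1 = Z.
H_2: b_2 = 3 − 3 − 0 = 0; torsion from ∂_3 factors > 1: none. So H_2 = 0.

H_0 = Z^2,  H_1 = Z,  H_2 = 0.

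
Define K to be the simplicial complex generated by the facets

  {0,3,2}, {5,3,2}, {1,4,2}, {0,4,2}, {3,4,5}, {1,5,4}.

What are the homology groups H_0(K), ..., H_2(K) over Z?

H_0 = Z,  H_1 = Z,  H_2 = 0.

We work with the vertex ordering 0 < 1 < 2 < 3 < 4 < 5. The simplices of K, each written with vertices in increasing order, are:

  0-simplices (6): [0], [1], [2], [3], [4], [5]
  1-simplices (12): [0,2], [0,3], [0,4], [1,2], [1,4], [1,5], [2,3], [2,4], [2,5], [3,4], [3,5], [4,5]
  2-simplices (6): [0,2,3], [0,2,4], [1,2,4], [1,4,5], [2,3,5], [3,4,5]

giving chain groups C_0 ≅ Z^6, C_1 ≅ Z^12, C_2 ≅ Z^6.

∂_1: C_1 → C_0 maps an edge to its endpoints' difference, ∂[p,q] = q − p.
The 6×12 boundary matrix has rank 5 and Smith normal form diag(1,1,1,1,1).

The boundary map ∂_2: C_2 → C_1 acts by ∂[p,q,r] = [q,r] − [p,r] + [p,q]. For instance
  ∂[1,4,5] = [4,5] − [1,5] + [1,4],
  ∂[3,4,5] = [4,5] − [3,5] + [3,4].
This gives a 12×6 integer matrix of rank 6; reducing to Smith normal form yields diagonal entries (1,1,1,1,1,1).

Computing H_k = (kernel of ∂_k) / (image of ∂_{k+1}):

  H_0: rank C_0 − rank ∂_1 = 6 − 5 = 1, and the invariant factors of ∂_1 are all 1, so H_0 = Z.
  H_1: rank ker ∂_1 − rank ∂_2 = (12 − 5) − 6 = 1, and the invariant factors of ∂_2 are all 1, so H_1 = Z.
  H_2: rank ker ∂_2 − rank ∂_3 = (6 − 6) − 0 = 0, and there is no ∂_3, so H_2 = 0.

(K is a triangulation of the cylinder S^1 x I.)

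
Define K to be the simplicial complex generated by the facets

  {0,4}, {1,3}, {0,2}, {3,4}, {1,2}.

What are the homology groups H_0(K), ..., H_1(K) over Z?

Fix the vertex order 0 < 1 < 2 < 3 < 4 and write every simplex with vertices in increasing order. Then dim K = 1 and the simplices of K are:

  0-simplices (5): [0], [1], [2], [3], [4]
  1-simplices (5): [0,2], [0,4], [1,2], [1,3], [3,4]

giving chain groups C_0 ≅ Z^5, C_1 ≅ Z^5.

∂_1: C_1 → C_0 is given by ∂[p,q] = [q] − [p]. For instance
  ∂[0,2] = [2] − [0].
This gives a 5×5 integer matrix of rank 4; reducing to Smith normal form yields diagonal entries (1,1,1,1).

Reading off H_k = ker ∂_k / im ∂_{k+1}:

  H_0: rank C_0 − rank ∂_1 = 5 − 4 = 1, and the invariant factors of ∂_1 are all 1, so H_0 = Z.
  H_1: rank ker ∂_1 − rank ∂_2 = (5 − 4) − 0 = 1, and there is no ∂_2, so H_1 = Z.

H_0 = Z,  H_1 = Z.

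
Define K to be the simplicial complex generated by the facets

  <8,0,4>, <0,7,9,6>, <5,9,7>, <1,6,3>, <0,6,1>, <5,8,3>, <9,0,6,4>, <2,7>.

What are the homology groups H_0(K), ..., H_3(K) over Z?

We work with the vertex ordering 0 < 1 < 2 < 3 < 4 < 5 < 6 < 7 < 8 < 9. The simplices of K, each written with vertices in increasing order, are:

  0-simplices (10): [0], [1], [2], [3], [4], [5], [6], [7], [8], [9]
  1-simplices (21): [0,1], [0,4], [0,6], [0,7], [0,8], [0,9], [1,3], [1,6], [2,7], [3,5], [3,6], [3,8], [4,6], [4,8], [4,9], [5,7], [5,8], [5,9], [6,7], [6,9], [7,9]
  2-simplices (12): [0,1,6], [0,4,6], [0,4,8], [0,4,9], [0,6,7], [0,6,9], [0,7,9], [1,3,6], [3,5,8], [4,6,9], [5,7,9], [6,7,9]
  3-simplices (2): [0,4,6,9], [0,6,7,9]

giving chain groups C_0 ≅ Z^10, C_1 ≅ Z^21, C_2 ≅ Z^12, C_3 ≅ Z^2.

Boundary ∂_1: C_1 → C_0 sends each edge [p,q] (with p < q) to q − p.
This gives a 10×21 integer matrix of rank 9; reducing to Smith normal form yields diagonal entries (1,1,1,1,1,1,1,1,1).

∂_2: C_2 → C_1 sends each 2-simplex [p,q,r] to [q,r] − [p,r] + [p,q]. For instance
  ∂[0,4,9] = [4,9] − [0,9] + [0,4],
  ∂[1,3,6] = [3,6] − [1,6] + [1,3].
As a 21×12 matrix over Z this has rank 10, with invariant factors (1,1,1,1,1,1,1,1,1,1).

∂_3: C_3 → C_2 sends each 3-simplex σ to the alternating sum Σ_i (−1)^i (σ with its i-th vertex removed). For instance
  ∂[0,4,6,9] = [4,6,9] − [0,6,9] + [0,4,9] − [0,4,6],
  ∂[0,6,7,9] = [6,7,9] − [0,7,9] + [0,6,9] − [0,6,7].
As a 12×2 matrix over Z this has rank 2, with invariant factors (1,1).

Computing H_k = (kernel of ∂_k) / (image of ∂_{k+1}):

  H_0: rank C_0 − rank ∂_1 = 10 − 9 = 1, and the invariant factors of ∂_1 are all 1, so H_0 ≅ Z.
  H_1: rank ker ∂_1 − rank ∂_2 = (21 − 9) − 10 = 2, and the invariant factors of ∂_2 are all 1, so H_1 ≅ Z^2.
  H_2: rank ker ∂_2 − rank ∂_3 = (12 − 10) − 2 = 0, and the invariant factors of ∂_3 are all 1, so H_2 ≅ 0.
  H_3: rank ker ∂_3 − rank ∂_4 = (2 − 2) − 0 = 0, and there is no ∂_4, so H_3 ≅ 0.

H_0 = Z,  H_1 = Z^2,  H_2 = 0,  H_3 = 0.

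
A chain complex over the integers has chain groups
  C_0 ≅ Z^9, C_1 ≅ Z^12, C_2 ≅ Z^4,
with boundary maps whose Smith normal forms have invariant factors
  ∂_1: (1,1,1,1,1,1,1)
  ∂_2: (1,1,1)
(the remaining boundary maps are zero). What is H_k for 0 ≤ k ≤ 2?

H_0: b_0 = 9 − 0 − 7 = 2; torsion from ∂_1 factors > 1: none. So H_0 = Z^2.
H_1: b_1 = 12 − 7 − 3 = 2; torsion from ∂_2 factors > 1: none. So H_1 = Z^2.
H_2: b_2 = 4 − 3 − 0 = 1; torsion from ∂_3 factors > 1: none. So H_2 = Z.

H_0 = Z^2,  H_1 = Z^2,  H_2 = Z.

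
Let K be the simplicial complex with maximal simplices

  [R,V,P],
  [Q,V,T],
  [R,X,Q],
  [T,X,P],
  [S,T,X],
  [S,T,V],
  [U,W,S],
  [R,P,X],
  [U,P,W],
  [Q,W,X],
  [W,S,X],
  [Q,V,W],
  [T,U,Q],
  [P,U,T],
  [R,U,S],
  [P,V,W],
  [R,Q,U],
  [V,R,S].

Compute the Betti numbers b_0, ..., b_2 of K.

Take the total order P < Q < R < S < T < U < V < W < X on the vertex set. Then K (dimension 2) consists of the simplices:

  0-simplices (9): P, Q, R, S, T, U, V, W, X
  1-simplices (27): PR, PT, PU, PV, PW, PX, QR, QT, QU, QV, QW, QX, RS, RU, RV, RX, ST, SU, SV, SW, SX, TU, TV, TX, UW, VW, WX
  2-simplices (18): PRV, PRX, PTU, PTX, PUW, PVW, QRU, QRX, QTU, QTV, QVW, QWX, RSU, RSV, STV, STX, SUW, SWX

Hence C_0 ≅ Z^9, C_1 ≅ Z^27, C_2 ≅ Z^18.

∂_1: C_1 → C_0 is given by ∂[p,q] = [q] − [p]. For instance
  ∂QW = W − Q.
The resulting 9×27 matrix has rank 8, and its Smith normal form has invariant factors (1,1,1,1,1,1,1,1).

Boundary ∂_2: C_2 → C_1 sends each 2-simplex [p,q,r] to [q,r] − [p,r] + [p,q]. For instance
  ∂STX = TX − SX + ST,
  ∂PVW = VW − PW + PV.
As a 27×18 matrix over Z this has rank 17, with invariant factors (1,1,1,1,1,1,1,1,1,1,1,1,1,1,1,1,1).

Now H_k = ker ∂_k / im ∂_{k+1}, so:

  H_0: rank C_0 − rank ∂_1 = 9 − 8 = 1, and the invariant factors of ∂_1 are all 1, so H_0 = Z.
  H_1: rank ker ∂_1 − rank ∂_2 = (27 − 8) − 17 = 2, and the invariant factors of ∂_2 are all 1, so H_1 = Z^2.
  H_2: rank ker ∂_2 − rank ∂_3 = (18 − 17) − 0 = 1, and there is no ∂_3, so H_2 = Z.

As a check, the Euler characteristic is 9 − 27 + 18 = 0, which agrees with 1 − 2 + 1 = 0.

Hence the Betti numbers are b_0 = 1, b_1 = 2, b_2 = 1.

b_0 = 1, b_1 = 2, b_2 = 1.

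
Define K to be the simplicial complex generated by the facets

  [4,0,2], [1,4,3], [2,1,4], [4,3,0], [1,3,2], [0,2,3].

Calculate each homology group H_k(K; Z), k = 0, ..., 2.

H_0 ≅ Z,  H_1 = 0,  H_2 ≅ Z.

Fix the vertex order 0 < 1 < 2 < 3 < 4 and write every simplex with vertices in increasing order. Then dim K = 2 and the simplices of K are:

  0-simplices (5): [0], [1], [2], [3], [4]
  1-simplices (9): [0,2], [0,3], [0,4], [1,2], [1,3], [1,4], [2,3], [2,4], [3,4]
  2-simplices (6): [0,2,3], [0,2,4], [0,3,4], [1,2,3], [1,2,4], [1,3,4]

giving chain groups C_0 ≅ Z^5, C_1 ≅ Z^9, C_2 ≅ Z^6.

∂_1: C_1 → C_0 sends each edge [p,q] (with p < q) to q − p. For instance
  ∂[0,2] = [2] − [0].
The 5×9 boundary matrix has rank 4 and Smith normal form diag(1,1,1,1).

The boundary map ∂_2: C_2 → C_1 sends each 2-simplex [p,q,r] to [q,r] − [p,r] + [p,q]. For instance
  ∂[1,2,4] = [2,4] − [1,4] + [1,2],
  ∂[0,3,4] = [3,4] − [0,4] + [0,3].
This gives a 9×6 integer matrix of rank 5; reducing to Smith normal form yields diagonal entries (1,1,1,1,1).

Reading off H_k = ker ∂_k / im ∂_{k+1}:

  H_0: rank C_0 − rank ∂_1 = 5 − 4 = 1, and the invariant factors of ∂_1 are all 1, so H_0 = Z.
  H_1: rank ker ∂_1 − rank ∂_2 = (9 − 4) − 5 = 0, and the invariant factors of ∂_2 are all 1, so H_1 = 0.
  H_2: rank ker ∂_2 − rank ∂_3 = (6 − 5) − 0 = 1, and there is no ∂_3, so H_2 = Z.

As a check, the Euler characteristic is 5 − 9 + 6 = 2, which agrees with 1 − 0 + 1 = 2.
(K is a triangulation of the 2-sphere S^2.)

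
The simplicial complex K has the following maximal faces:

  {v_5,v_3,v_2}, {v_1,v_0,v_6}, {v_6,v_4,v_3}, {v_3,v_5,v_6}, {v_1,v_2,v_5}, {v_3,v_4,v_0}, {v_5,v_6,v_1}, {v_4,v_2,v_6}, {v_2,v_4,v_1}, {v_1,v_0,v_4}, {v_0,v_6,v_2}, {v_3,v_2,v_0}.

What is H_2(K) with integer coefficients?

Order the vertices as v_0 < v_1 < v_2 < v_3 < v_4 < v_5 < v_6. Listing each simplex with vertices in this order, K has dimension 2 with simplices:

  0-simplices (7): [v_0], [v_1], [v_2], [v_3], [v_4], [v_5], [v_6]
  1-simplices (18): (18 of them)
  2-simplices (12): (12 of them)

Hence C_0 ≅ Z^7, C_1 ≅ Z^18, C_2 ≅ Z^12.

∂_1: C_1 → C_0 sends each edge [p,q] (with p < q) to q − p.
This gives a 7×18 integer matrix of rank 6; reducing to Smith normal form yields diagonal entries (1,1,1,1,1,1).

∂_2: C_2 → C_1 acts by ∂[p,q,r] = [q,r] − [p,r] + [p,q]. For instance
  ∂[v_1,v_2,v_4] = [v_2,v_4] − [v_1,v_4] + [v_1,v_2],
  ∂[v_3,v_5,v_6] = [v_5,v_6] − [v_3,v_6] + [v_3,v_5].
As a 18×12 matrix over Z this has rank 12, with invariant factors (1,1,1,1,1,1,1,1,1,1,1,2).

Now H_k = ker ∂_k / im ∂_{k+1}, so:

  H_2: rank ker ∂_2 − rank ∂_3 = (12 − 12) − 0 = 0, and there is no ∂_3, so H_2 = 0.

(K is a triangulation of the real projective plane RP^2.)

H_2 ≅ 0.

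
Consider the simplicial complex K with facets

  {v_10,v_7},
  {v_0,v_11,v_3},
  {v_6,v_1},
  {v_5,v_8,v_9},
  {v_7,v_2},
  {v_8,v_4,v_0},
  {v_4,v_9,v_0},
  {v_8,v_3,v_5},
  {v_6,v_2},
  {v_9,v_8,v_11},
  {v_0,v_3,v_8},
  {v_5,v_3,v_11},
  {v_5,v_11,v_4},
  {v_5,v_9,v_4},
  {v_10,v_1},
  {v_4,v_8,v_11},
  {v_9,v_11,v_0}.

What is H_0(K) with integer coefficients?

K has 12 vertices, 23 edges, 12 triangles.
rank ∂_0 = 0, rank ∂_1 = 10 ⇒ b_0 = 12 − 0 − 10 = 2; all invariant factors of ∂_1 are 1 so no torsion. So H_0 ≅ Z^2.

H_0 = Z^2.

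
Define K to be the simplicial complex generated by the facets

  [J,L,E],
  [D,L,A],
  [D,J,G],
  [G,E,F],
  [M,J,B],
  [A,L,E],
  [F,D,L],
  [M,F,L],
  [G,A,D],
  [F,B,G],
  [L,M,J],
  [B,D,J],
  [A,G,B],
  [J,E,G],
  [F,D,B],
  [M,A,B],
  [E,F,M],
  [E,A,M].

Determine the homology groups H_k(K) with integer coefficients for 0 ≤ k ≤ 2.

H_0 ≅ Z,  H_1 ≅ Z ⊕ Z/2Z,  H_2 = 0.

Order the vertices as A < B < D < E < F < G < J < L < M. Listing each simplex with vertices in this order, K has dimension 2 with simplices:

  0-simplices (9): A, B, D, E, F, G, J, L, M
  1-simplices (27): AB, AD, AE, AG, AL, AM, BD, BF, BG, BJ, BM, DF, DG, DJ, DL, EF, EG, EJ, EL, EM, FG, FL, FM, GJ, JL, JM, LM
  2-simplices (18): ABG, ABM, ADG, ADL, AEL, AEM, BDF, BDJ, BFG, BJM, DFL, DGJ, EFG, EFM, EGJ, EJL, FLM, JLM

so the chain groups are C_0 ≅ Z^9, C_1 ≅ Z^27, C_2 ≅ Z^18.

Boundary ∂_1: C_1 → C_0 is given by ∂[p,q] = [q] − [p]. For instance
  ∂JM = M − J.
This gives a 9×27 integer matrix of rank 8; reducing to Smith normal form yields diagonal entries (1,1,1,1,1,1,1,1).

The boundary map ∂_2: C_2 → C_1 acts by ∂[p,q,r] = [q,r] − [p,r] + [p,q]. For instance
  ∂AEM = EM − AM + AE,
  ∂EFG = FG − EG + EF.
This gives a 27×18 integer matrix of rank 18; reducing to Smith normal form yields diagonal entries (1,1,1,1,1,1,1,1,1,1,1,1,1,1,1,1,1,2).

Now H_k = ker ∂_k / im ∂_{k+1}, so:

  H_0: rank C_0 − rank ∂_1 = 9 − 8 = 1, and the invariant factors of ∂_1 are all 1, so H_0 ≅ Z.
  H_1: rank ker ∂_1 − rank ∂_2 = (27 − 8) − 18 = 1, and ∂_2 has invariant factor 2 > 1, so H_1 ≅ Z ⊕ Z/2Z.
  H_2: rank ker ∂_2 − rank ∂_3 = (18 − 18) − 0 = 0, and there is no ∂_3, so H_2 ≅ 0.

As a check, the Euler characteristic is 9 − 27 + 18 = 0, which agrees with 1 − 1 + 0 = 0.
(K is a triangulation of the Klein bottle.)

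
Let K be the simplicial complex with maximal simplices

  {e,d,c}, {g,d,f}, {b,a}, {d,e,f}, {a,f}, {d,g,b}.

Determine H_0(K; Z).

Take the total order a < b < c < d < e < f < g on the vertex set. Then K (dimension 2) consists of the simplices:

  0-simplices (7): a, b, c, d, e, f, g
  1-simplices (11): ab, af, bd, bg, cd, ce, de, df, dg, ef, fg
  2-simplices (4): bdg, cde, def, dfg

giving chain groups C_0 ≅ Z^7, C_1 ≅ Z^11, C_2 ≅ Z^4.

∂_1: C_1 → C_0 is given by ∂[p,q] = [q] − [p].
The 7×11 boundary matrix has rank 6 and Smith normal form diag(1,1,1,1,1,1).

The boundary map ∂_2: C_2 → C_1 sends each 2-simplex [p,q,r] to [q,r] − [p,r] + [p,q]. For instance
  ∂def = ef − df + de,
  ∂bdg = dg − bg + bd.
The 11×4 boundary matrix has rank 4 and Smith normal form diag(1,1,1,1).

Now H_k = ker ∂_k / im ∂_{k+1}, so:

  H_0: rank C_0 − rank ∂_1 = 7 − 6 = 1, and the invariant factors of ∂_1 are all 1, so H_0 ≅ Z.

H_0 ≅ Z.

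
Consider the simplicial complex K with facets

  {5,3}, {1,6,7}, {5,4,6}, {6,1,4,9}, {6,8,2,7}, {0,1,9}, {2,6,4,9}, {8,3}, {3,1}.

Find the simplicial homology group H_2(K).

H_2 = 0.

We work with the vertex ordering 0 < 1 < 2 < 3 < 4 < 5 < 6 < 7 < 8 < 9. The simplices of K, each written with vertices in increasing order, are:

  0-simplices (10): [0], [1], [2], [3], [4], [5], [6], [7], [8], [9]
  1-simplices (22): [0,1], [0,9], [1,3], [1,4], [1,6], [1,7], [1,9], [2,4], [2,6], [2,7], [2,8], [2,9], [3,5], [3,8], [4,5], [4,6], [4,9], [5,6], [6,7], [6,8], [6,9], [7,8]
  2-simplices (14): [0,1,9], [1,4,6], [1,4,9], [1,6,7], [1,6,9], [2,4,6], [2,4,9], [2,6,7], [2,6,8], [2,6,9], [2,7,8], [4,5,6], [4,6,9], [6,7,8]
  3-simplices (3): [1,4,6,9], [2,4,6,9], [2,6,7,8]

giving chain groups C_0 ≅ Z^10, C_1 ≅ Z^22, C_2 ≅ Z^14, C_3 ≅ Z^3.

∂_1: C_1 → C_0 is given by ∂[p,q] = [q] − [p].
The 10×22 boundary matrix has rank 9 and Smith normal form diag(1,1,1,1,1,1,1,1,1).

∂_2: C_2 → C_1 acts by ∂[p,q,r] = [q,r] − [p,r] + [p,q]. For instance
  ∂[2,4,9] = [4,9] − [2,9] + [2,4],
  ∂[1,4,6] = [4,6] − [1,6] + [1,4].
The resulting 22×14 matrix has rank 11, and its Smith normal form has invariant factors (1,1,1,1,1,1,1,1,1,1,1).

∂_3: C_3 → C_2 sends each 3-simplex σ to the alternating sum Σ_i (−1)^i (σ with its i-th vertex removed). For instance
  ∂[2,6,7,8] = [6,7,8] − [2,7,8] + [2,6,8] − [2,6,7],
  ∂[1,4,6,9] = [4,6,9] − [1,6,9] + [1,4,9] − [1,4,6].
This gives a 14×3 integer matrix of rank 3; reducing to Smith normal form yields diagonal entries (1,1,1).

From H_k ≅ ker(∂_k) / im(∂_{k+1}) we obtain:

  H_2: rank ker ∂_2 − rank ∂_3 = (14 − 11) − 3 = 0, and the invariant factors of ∂_3 are all 1, so H_2 ≅ 0.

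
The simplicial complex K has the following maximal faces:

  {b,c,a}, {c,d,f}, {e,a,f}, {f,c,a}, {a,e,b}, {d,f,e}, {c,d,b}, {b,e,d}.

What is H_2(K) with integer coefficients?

We work with the vertex ordering a < b < c < d < e < f. The simplices of K, each written with vertices in increasing order, are:

  0-simplices (6): a, b, c, d, e, f
  1-simplices (12): ab, ac, ae, af, bc, bd, be, cd, cf, de, df, ef
  2-simplices (8): abc, abe, acf, aef, bcd, bde, cdf, def

so the chain groups are C_0 ≅ Z^6, C_1 ≅ Z^12, C_2 ≅ Z^8.

The boundary map ∂_1: C_1 → C_0 is given by ∂[p,q] = [q] − [p]. For instance
  ∂ef = f − e.
The resulting 6×12 matrix has rank 5, and its Smith normal form has invariant factors (1,1,1,1,1).

∂_2: C_2 → C_1 maps a triangle to the signed sum of its edges. For instance
  ∂bcd = cd − bd + bc,
  ∂cdf = df − cf + cd.
This gives a 12×8 integer matrix of rank 7; reducing to Smith normal form yields diagonal entries (1,1,1,1,1,1,1).

From H_k ≅ ker(∂_k) / im(∂_{k+1}) we obtain:

  H_2: rank ker ∂_2 − rank ∂_3 = (8 − 7) − 0 = 1, and there is no ∂_3, so H_2 ≅ Z.

H_2 ≅ Z.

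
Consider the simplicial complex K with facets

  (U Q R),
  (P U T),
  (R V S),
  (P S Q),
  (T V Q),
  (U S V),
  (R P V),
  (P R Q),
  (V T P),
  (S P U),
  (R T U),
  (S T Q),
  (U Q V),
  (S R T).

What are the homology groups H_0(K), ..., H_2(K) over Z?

We work with the vertex ordering P < Q < R < S < T < U < V. The simplices of K, each written with vertices in increasing order, are:

  0-simplices (7): P, Q, R, S, T, U, V
  1-simplices (21): PQ, PR, PS, PT, PU, PV, QR, QS, QT, QU, QV, RS, RT, RU, RV, ST, SU, SV, TU, TV, UV
  2-simplices (14): PQR, PQS, PRV, PSU, PTU, PTV, QRU, QST, QTV, QUV, RST, RSV, RTU, SUV

giving chain groups C_0 ≅ Z^7, C_1 ≅ Z^21, C_2 ≅ Z^14.

Boundary ∂_1: C_1 → C_0 maps an edge to its endpoints' difference, ∂[p,q] = q − p. For instance
  ∂RU = U − R.
The resulting 7×21 matrix has rank 6, and its Smith normal form has invariant factors (1,1,1,1,1,1).

∂_2: C_2 → C_1 acts by ∂[p,q,r] = [q,r] − [p,r] + [p,q]. For instance
  ∂QST = ST − QT + QS,
  ∂QTV = TV − QV + QT.
The 21×14 boundary matrix has rank 13 and Smith normal form diag(1,1,1,1,1,1,1,1,1,1,1,1,1).

From H_k ≅ ker(∂_k) / im(∂_{k+1}) we obtain:

  H_0: rank C_0 − rank ∂_1 = 7 − 6 = 1, and the invariant factors of ∂_1 are all 1, so H_0 = Z.
  H_1: rank ker ∂_1 − rank ∂_2 = (21 − 6) − 13 = 2, and the invariant factors of ∂_2 are all 1, so H_1 = Z^2.
  H_2: rank ker ∂_2 − rank ∂_3 = (14 − 13) − 0 = 1, and there is no ∂_3, so H_2 = Z.

H_0 = Z,  H_1 = Z^2,  H_2 = Z.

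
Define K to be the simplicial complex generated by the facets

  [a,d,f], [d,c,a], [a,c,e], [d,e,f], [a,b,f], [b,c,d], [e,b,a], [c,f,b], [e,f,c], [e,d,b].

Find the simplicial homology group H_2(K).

K has 6 vertices, 15 edges, 10 triangles.
rank ∂_2 = 10, rank ∂_3 = 0 ⇒ b_2 = 10 − 10 − 0 = 0. So H_2 = 0.

H_2 = 0.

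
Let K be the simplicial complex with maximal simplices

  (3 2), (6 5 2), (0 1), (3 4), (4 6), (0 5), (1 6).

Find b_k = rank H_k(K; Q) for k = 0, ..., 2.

b_0 = 1, b_1 = 2, b_2 = 0.

Order the vertices as 0 < 1 < 2 < 3 < 4 < 5 < 6. Listing each simplex with vertices in this order, K has dimension 2 with simplices:

  0-simplices (7): [0], [1], [2], [3], [4], [5], [6]
  1-simplices (9): [0,1], [0,5], [1,6], [2,3], [2,5], [2,6], [3,4], [4,6], [5,6]
  2-simplices (1): [2,5,6]

Hence C_0 ≅ Z^7, C_1 ≅ Z^9, C_2 ≅ Z^1.

Boundary ∂_1: C_1 → C_0 is given by ∂[p,q] = [q] − [p]. For instance
  ∂[0,5] = [5] − [0].
As a 7×9 matrix over Z this has rank 6, with invariant factors (1,1,1,1,1,1).

Boundary ∂_2: C_2 → C_1 sends each 2-simplex [p,q,r] to [q,r] − [p,r] + [p,q]. For instance
  ∂[2,5,6] = [5,6] − [2,6] + [2,5].
The resulting 9×1 matrix has rank 1, and its Smith normal form has invariant factors (1).

From H_k ≅ ker(∂_k) / im(∂_{k+1}) we obtain:

  H_0: rank C_0 − rank ∂_1 = 7 − 6 = 1, and the invariant factors of ∂_1 are all 1, so H_0 = Z.
  H_1: rank ker ∂_1 − rank ∂_2 = (9 − 6) − 1 = 2, and the invariant factors of ∂_2 are all 1, so H_1 = Z^2.
  H_2: rank ker ∂_2 − rank ∂_3 = (1 − 1) − 0 = 0, and there is no ∂_3, so H_2 = 0.

Hence the Betti numbers are b_0 = 1, b_1 = 2, b_2 = 0.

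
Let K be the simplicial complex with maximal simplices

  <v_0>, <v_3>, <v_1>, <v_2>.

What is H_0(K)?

Take the total order v_0 < v_1 < v_2 < v_3 on the vertex set. Then K (dimension 0) consists of the simplices:

  0-simplices (4): [v_0], [v_1], [v_2], [v_3]

so the chain groups are C_0 ≅ Z^4.

Reading off H_k = ker ∂_k / im ∂_{k+1}:

  H_0: rank C_0 − rank ∂_1 = 4 − 0 = 4, and there is no ∂_1, so H_0 ≅ Z^4.

(K is a triangulation of a set of 4 points.)

H_0 = Z^4.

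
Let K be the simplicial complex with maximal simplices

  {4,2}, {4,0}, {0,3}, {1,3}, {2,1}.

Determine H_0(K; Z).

H_0 = Z.

Fix the vertex order 0 < 1 < 2 < 3 < 4 and write every simplex with vertices in increasing order. Then dim K = 1 and the simplices of K are:

  0-simplices (5): [0], [1], [2], [3], [4]
  1-simplices (5): [0,3], [0,4], [1,2], [1,3], [2,4]

Hence C_0 ≅ Z^5, C_1 ≅ Z^5.

Boundary ∂_1: C_1 → C_0 maps an edge to its endpoints' difference, ∂[p,q] = q − p. For instance
  ∂[0,3] = [3] − [0].
The resulting 5×5 matrix has rank 4, and its Smith normal form has invariant factors (1,1,1,1).

Reading off H_k = ker ∂_k / im ∂_{k+1}:

  H_0: rank C_0 − rank ∂_1 = 5 − 4 = 1, and the invariant factors of ∂_1 are all 1, so H_0 = Z.

(K is a triangulation of the circle S^1.)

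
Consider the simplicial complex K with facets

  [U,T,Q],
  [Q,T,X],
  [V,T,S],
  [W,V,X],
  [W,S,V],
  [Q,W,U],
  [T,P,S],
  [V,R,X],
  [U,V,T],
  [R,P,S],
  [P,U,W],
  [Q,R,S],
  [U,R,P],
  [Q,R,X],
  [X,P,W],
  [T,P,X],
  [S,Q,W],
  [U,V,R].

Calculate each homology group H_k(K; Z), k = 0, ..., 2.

H_0 = Z,  H_1 = Z^2,  H_2 = Z.

We work with the vertex ordering P < Q < R < S < T < U < V < W < X. The simplices of K, each written with vertices in increasing order, are:

  0-simplices (9): P, Q, R, S, T, U, V, W, X
  1-simplices (27): PR, PS, PT, PU, PW, PX, QR, QS, QT, QU, QW, QX, RS, RU, RV, RX, ST, SV, SW, TU, TV, TX, UV, UW, VW, VX, WX
  2-simplices (18): PRS, PRU, PST, PTX, PUW, PWX, QRS, QRX, QSW, QTU, QTX, QUW, RUV, RVX, STV, SVW, TUV, VWX

so the chain groups are C_0 ≅ Z^9, C_1 ≅ Z^27, C_2 ≅ Z^18.

∂_1: C_1 → C_0 maps an edge to its endpoints' difference, ∂[p,q] = q − p. For instance
  ∂SW = W − S.
As a 9×27 matrix over Z this has rank 8, with invariant factors (1,1,1,1,1,1,1,1).

Boundary ∂_2: C_2 → C_1 acts by ∂[p,q,r] = [q,r] − [p,r] + [p,q]. For instance
  ∂SVW = VW − SW + SV,
  ∂RUV = UV − RV + RU.
As a 27×18 matrix over Z this has rank 17, with invariant factors (1,1,1,1,1,1,1,1,1,1,1,1,1,1,1,1,1).

Now H_k = ker ∂_k / im ∂_{k+1}, so:

  H_0: rank C_0 − rank ∂_1 = 9 − 8 = 1, and the invariant factors of ∂_1 are all 1, so H_0 = Z.
  H_1: rank ker ∂_1 − rank ∂_2 = (27 − 8) − 17 = 2, and the invariant factors of ∂_2 are all 1, so H_1 = Z^2.
  H_2: rank ker ∂_2 − rank ∂_3 = (18 − 17) − 0 = 1, and there is no ∂_3, so H_2 = Z.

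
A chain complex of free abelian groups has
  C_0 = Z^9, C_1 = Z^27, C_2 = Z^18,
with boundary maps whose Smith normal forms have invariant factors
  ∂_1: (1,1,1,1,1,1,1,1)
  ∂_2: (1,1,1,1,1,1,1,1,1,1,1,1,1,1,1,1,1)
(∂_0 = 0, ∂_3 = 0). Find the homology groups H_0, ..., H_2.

H_0 ≅ Z,  H_1 ≅ Z^2,  H_2 ≅ Z.

H_0: b_0 = 9 − 0 − 8 = 1; torsion from ∂_1 factors > 1: none. So H_0 ≅ Z.
H_1: b_1 = 27 − 8 − 17 = 2; torsion from ∂_2 factors > 1: none. So H_1 ≅ Z^2.
H_2: b_2 = 18 − 17 − 0 = 1; torsion from ∂_3 factors > 1: none. So H_2 ≅ Z.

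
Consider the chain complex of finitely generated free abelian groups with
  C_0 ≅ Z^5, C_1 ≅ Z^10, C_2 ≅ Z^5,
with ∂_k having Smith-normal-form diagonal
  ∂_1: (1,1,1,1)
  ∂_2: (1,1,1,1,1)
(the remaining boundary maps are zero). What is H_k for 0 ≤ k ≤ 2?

H_0 = Z,  H_1 = Z,  H_2 = 0.

H_0: b_0 = 5 − 0 − 4 = 1; torsion from ∂_1 factors > 1: none. So H_0 = Z.
H_1: b_1 = 10 − 4 − 5 = 1; torsion from ∂_2 factors > 1: none. So H_1 = Z.
H_2: b_2 = 5 − 5 − 0 = 0; torsion from ∂_3 factors > 1: none. So H_2 = 0.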